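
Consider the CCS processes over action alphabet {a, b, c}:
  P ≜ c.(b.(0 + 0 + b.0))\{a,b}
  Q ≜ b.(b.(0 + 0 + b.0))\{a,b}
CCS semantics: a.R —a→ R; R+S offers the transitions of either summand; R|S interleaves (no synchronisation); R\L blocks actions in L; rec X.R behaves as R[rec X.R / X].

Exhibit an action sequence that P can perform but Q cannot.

P's transition system — 2 states:
  m0 = c.(b.(0 + 0 + b.0))\{a,b} :: --c--▸ m1
  m1 = (b.(0 + 0 + b.0))\{a,b} :: (no moves)
Q's transition system — 2 states:
  n0 = b.(b.(0 + 0 + b.0))\{a,b} :: --b--▸ n1
  n1 = (b.(0 + 0 + b.0))\{a,b} :: (no moves)
Run σ = ⟨c⟩ on P: start {m0}
  step 1 (c): {m1}
  P completes σ.
Run σ = ⟨c⟩ on Q: start {n0}
  step 1 (c): ∅  — Q cannot continue

c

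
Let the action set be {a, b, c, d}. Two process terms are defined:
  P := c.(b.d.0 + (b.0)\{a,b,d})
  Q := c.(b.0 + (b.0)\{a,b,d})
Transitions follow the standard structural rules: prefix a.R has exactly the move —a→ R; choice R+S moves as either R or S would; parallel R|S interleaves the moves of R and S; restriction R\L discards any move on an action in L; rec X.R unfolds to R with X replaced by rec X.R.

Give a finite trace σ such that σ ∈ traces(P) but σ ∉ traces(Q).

cbd

LTS(P): 4 reachable states
  m0 = c.(b.d.0 + (b.0)\{a,b,d}) → ··c··> m1
  m1 = b.d.0 + (b.0)\{a,b,d} → ··b··> m2
  m2 = d.0 → ··d··> m3
  m3 = 0 → ∅
LTS(Q): 3 reachable states
  n0 = c.(b.0 + (b.0)\{a,b,d}) → ··c··> n1
  n1 = b.0 + (b.0)\{a,b,d} → ··b··> n2
  n2 = 0 → ∅
Executing cbd from P (initial set {m0}):
  after c @ step 1: {m1}
  after b @ step 2: {m2}
  after d @ step 3: {m3}
  P completes σ.
Executing cbd from Q (initial set {n0}):
  after c @ step 1: {n1}
  after b @ step 2: {n2}
  after d @ step 3: ∅ (Q stuck)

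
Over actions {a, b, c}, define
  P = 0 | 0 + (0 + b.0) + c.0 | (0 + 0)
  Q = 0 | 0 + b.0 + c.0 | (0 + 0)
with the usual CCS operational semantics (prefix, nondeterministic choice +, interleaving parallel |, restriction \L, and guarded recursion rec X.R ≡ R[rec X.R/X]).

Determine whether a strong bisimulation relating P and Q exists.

P's transition system — 3 states:
  p0 = 0 | 0 + (0 + b.0) + c.0 | (0 + 0) | =b=> p1, =c=> p2
  p1 = 0 | ∅
  p2 = 0 | (0 + 0) | ∅
Q's transition system — 3 states:
  q0 = 0 | 0 + b.0 + c.0 | (0 + 0) | =b=> q1, =c=> q2
  q1 = 0 | ∅
  q2 = 0 | (0 + 0) | ∅
Coarsest stable partition (strong bisimilarity classes):
  B0 = {p0, q0}
  B1 = {p1, p2, q1, q2}
p0 ∈ B0, q0 ∈ B0 → same block

bisimilar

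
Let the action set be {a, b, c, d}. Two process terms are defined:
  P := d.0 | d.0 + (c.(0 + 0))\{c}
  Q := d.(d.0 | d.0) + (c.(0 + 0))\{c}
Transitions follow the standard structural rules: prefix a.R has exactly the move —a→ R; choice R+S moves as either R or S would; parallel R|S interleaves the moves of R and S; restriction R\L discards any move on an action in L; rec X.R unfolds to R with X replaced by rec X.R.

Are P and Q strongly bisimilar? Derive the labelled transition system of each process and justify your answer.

P ≁ Q

Reachable graph of P (4 states):
  s0 = d.0 | d.0 + (c.(0 + 0))\{c} | --d--▸ s1, --d--▸ s2
  s1 = 0 | d.0 | --d--▸ s3
  s2 = d.0 | 0 | --d--▸ s3
  s3 = 0 | 0 | stopped
Reachable graph of Q (5 states):
  t0 = d.(d.0 | d.0) + (c.(0 + 0))\{c} | --d--▸ t1
  t1 = d.0 | d.0 | --d--▸ t2, --d--▸ t3
  t2 = 0 | d.0 | --d--▸ t4
  t3 = d.0 | 0 | --d--▸ t4
  t4 = 0 | 0 | stopped
Partition-refinement fixed point:
  B0 = {s0, t1}
  B1 = {s1, s2, t2, t3}
  B2 = {s3, t4}
  B3 = {t0}
s0 ∈ B0, t0 ∈ B3 → different blocks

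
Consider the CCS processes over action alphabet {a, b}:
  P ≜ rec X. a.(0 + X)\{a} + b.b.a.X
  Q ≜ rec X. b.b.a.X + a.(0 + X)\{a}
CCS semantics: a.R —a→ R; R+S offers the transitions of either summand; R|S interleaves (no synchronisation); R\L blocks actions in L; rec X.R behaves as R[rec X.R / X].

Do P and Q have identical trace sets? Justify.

LTS(P): 6 reachable states
  s0 = rec X. a.(0 + X)\{a} + b.b.a.X → =a=> s1, =b=> s2
  s1 = (0 + (rec X. a.(0 + X)\{a} + b.b.a.X))\{a} → =b=> s3
  s2 = b.a.(rec X. a.(0 + X)\{a} + b.b.a.X) → =b=> s4
  s3 = (b.a.(rec X. a.(0 + X)\{a} + b.b.a.X))\{a} → =b=> s5
  s4 = a.(rec X. a.(0 + X)\{a} + b.b.a.X) → =a=> s0
  s5 = (a.(rec X. a.(0 + X)\{a} + b.b.a.X))\{a} → stopped
LTS(Q): 6 reachable states
  t0 = rec X. b.b.a.X + a.(0 + X)\{a} → =a=> t1, =b=> t2
  t1 = (0 + (rec X. b.b.a.X + a.(0 + X)\{a}))\{a} → =b=> t3
  t2 = b.a.(rec X. b.b.a.X + a.(0 + X)\{a}) → =b=> t4
  t3 = (b.a.(rec X. b.b.a.X + a.(0 + X)\{a}))\{a} → =b=> t5
  t4 = a.(rec X. b.b.a.X + a.(0 + X)\{a}) → =a=> t0
  t5 = (a.(rec X. b.b.a.X + a.(0 + X)\{a}))\{a} → stopped
Partition-refinement fixed point:
  B0 = {s0, t0}
  B1 = {s2, t2}
  B2 = {s4, t4}
  B3 = {s1, t1}
  B4 = {s3, t3}
  B5 = {s5, t5}
s0 ∈ B0, t0 ∈ B0 → same block
Bisimilar ⇒ trace-equivalent.

YES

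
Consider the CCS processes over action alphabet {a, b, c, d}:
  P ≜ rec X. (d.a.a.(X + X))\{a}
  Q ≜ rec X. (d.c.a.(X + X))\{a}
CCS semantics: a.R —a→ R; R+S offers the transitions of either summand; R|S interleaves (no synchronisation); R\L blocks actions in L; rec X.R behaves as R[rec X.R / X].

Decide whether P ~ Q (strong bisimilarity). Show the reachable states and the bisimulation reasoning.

NO

Reachable graph of P (2 states):
  m0 = rec X. (d.a.a.(X + X))\{a} ⊢ —d→ m1
  m1 = (a.a.((rec X. (d.a.a.(X + X))\{a}) + (rec X. (d.a.a.(X + X))\{a})))\{a} ⊢ ∅
Reachable graph of Q (3 states):
  n0 = rec X. (d.c.a.(X + X))\{a} ⊢ —d→ n1
  n1 = (c.a.((rec X. (d.c.a.(X + X))\{a}) + (rec X. (d.c.a.(X + X))\{a})))\{a} ⊢ —c→ n2
  n2 = (a.((rec X. (d.c.a.(X + X))\{a}) + (rec X. (d.c.a.(X + X))\{a})))\{a} ⊢ ∅
Partition-refinement fixed point:
  B0 = {m0}
  B1 = {m1, n2}
  B2 = {n0}
  B3 = {n1}
m0 ∈ B0, n0 ∈ B2 → different blocks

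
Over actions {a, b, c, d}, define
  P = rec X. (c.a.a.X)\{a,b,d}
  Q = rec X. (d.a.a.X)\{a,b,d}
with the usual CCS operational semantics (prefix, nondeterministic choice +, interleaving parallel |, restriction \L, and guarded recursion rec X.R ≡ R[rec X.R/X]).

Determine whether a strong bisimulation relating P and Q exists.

P's transition system — 2 states:
  s0 = rec X. (c.a.a.X)\{a,b,d} ⊢ ··c··> s1
  s1 = (a.a.(rec X. (c.a.a.X)\{a,b,d}))\{a,b,d} ⊢ (no moves)
Q's transition system — 1 states:
  t0 = rec X. (d.a.a.X)\{a,b,d} ⊢ (no moves)
Partition-refinement fixed point:
  B0 = {s0}
  B1 = {s1, t0}
s0 ∈ B0, t0 ∈ B1 → different blocks

NO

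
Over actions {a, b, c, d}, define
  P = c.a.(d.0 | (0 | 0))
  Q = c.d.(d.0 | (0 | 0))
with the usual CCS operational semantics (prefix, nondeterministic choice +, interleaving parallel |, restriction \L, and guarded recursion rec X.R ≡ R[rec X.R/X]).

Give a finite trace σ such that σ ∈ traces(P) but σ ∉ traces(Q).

LTS(P): 4 reachable states
  s0 = c.a.(d.0 | (0 | 0)) | --c--▸ s1
  s1 = a.(d.0 | (0 | 0)) | --a--▸ s2
  s2 = d.0 | (0 | 0) | --d--▸ s3
  s3 = 0 | (0 | 0) | stopped
LTS(Q): 4 reachable states
  t0 = c.d.(d.0 | (0 | 0)) | --c--▸ t1
  t1 = d.(d.0 | (0 | 0)) | --d--▸ t2
  t2 = d.0 | (0 | 0) | --d--▸ t3
  t3 = 0 | (0 | 0) | stopped
Executing ca from P (initial set {s0}):
  step 1 (c): {s1}
  step 2 (a): {s2}
  — P admits the full trace.
Executing ca from Q (initial set {t0}):
  step 1 (c): {t1}
  step 2 (a): ∅ (Q stuck)

ca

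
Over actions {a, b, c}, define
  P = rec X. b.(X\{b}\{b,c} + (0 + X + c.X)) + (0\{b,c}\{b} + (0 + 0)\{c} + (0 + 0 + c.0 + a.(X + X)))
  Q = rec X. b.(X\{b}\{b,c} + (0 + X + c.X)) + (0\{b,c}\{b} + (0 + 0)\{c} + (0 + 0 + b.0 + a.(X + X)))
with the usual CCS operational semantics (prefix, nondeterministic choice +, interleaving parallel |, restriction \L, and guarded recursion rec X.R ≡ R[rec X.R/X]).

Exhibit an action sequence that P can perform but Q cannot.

c

P's transition system — 5 states:
  m0 = rec X. b.(X\{b}\{b,c} + (0 + X + c.X)) + (0\{b,c}\{b} + (0 + 0)\{c} + (0 + 0 + c.0 + a.(X + X))) | -a-> m1, -b-> m2, -c-> m3
  m1 = (rec X. b.(X\{b}\{b,c} + (0 + X + c.X)) + (0\{b,c}\{b} + (0 + 0)\{c} + (0 + 0 + c.0 + a.(X + X)))) + (rec X. b.(X\{b}\{b,c} + (0 + X + c.X)) + (0\{b,c}\{b} + (0 + 0)\{c} + (0 + 0 + c.0 + a.(X + X)))) | -a-> m1, -b-> m2, -c-> m3
  m2 = (rec X. b.(X\{b}\{b,c} + (0 + X + c.X)) + (0\{b,c}\{b} + (0 + 0)\{c} + (0 + 0 + c.0 + a.(X + X))))\{b}\{b,c} + (0 + (rec X. b.(X\{b}\{b,c} + (0 + X + c.X)) + (0\{b,c}\{b} + (0 + 0)\{c} + (0 + 0 + c.0 + a.(X + X)))) + c.(rec X. b.(X\{b}\{b,c} + (0 + X + c.X)) + (0\{b,c}\{b} + (0 + 0)\{c} + (0 + 0 + c.0 + a.(X + X))))) | -a-> m1, -a-> m4, -b-> m2, -c-> m0, -c-> m3
  m3 = 0 | deadlocked
  m4 = ((rec X. b.(X\{b}\{b,c} + (0 + X + c.X)) + (0\{b,c}\{b} + (0 + 0)\{c} + (0 + 0 + c.0 + a.(X + X)))) + (rec X. b.(X\{b}\{b,c} + (0 + X + c.X)) + (0\{b,c}\{b} + (0 + 0)\{c} + (0 + 0 + c.0 + a.(X + X)))))\{b}\{b,c} | -a-> m4
Q's transition system — 5 states:
  n0 = rec X. b.(X\{b}\{b,c} + (0 + X + c.X)) + (0\{b,c}\{b} + (0 + 0)\{c} + (0 + 0 + b.0 + a.(X + X))) | -a-> n1, -b-> n2, -b-> n3
  n1 = (rec X. b.(X\{b}\{b,c} + (0 + X + c.X)) + (0\{b,c}\{b} + (0 + 0)\{c} + (0 + 0 + b.0 + a.(X + X)))) + (rec X. b.(X\{b}\{b,c} + (0 + X + c.X)) + (0\{b,c}\{b} + (0 + 0)\{c} + (0 + 0 + b.0 + a.(X + X)))) | -a-> n1, -b-> n2, -b-> n3
  n2 = (rec X. b.(X\{b}\{b,c} + (0 + X + c.X)) + (0\{b,c}\{b} + (0 + 0)\{c} + (0 + 0 + b.0 + a.(X + X))))\{b}\{b,c} + (0 + (rec X. b.(X\{b}\{b,c} + (0 + X + c.X)) + (0\{b,c}\{b} + (0 + 0)\{c} + (0 + 0 + b.0 + a.(X + X)))) + c.(rec X. b.(X\{b}\{b,c} + (0 + X + c.X)) + (0\{b,c}\{b} + (0 + 0)\{c} + (0 + 0 + b.0 + a.(X + X))))) | -a-> n1, -a-> n4, -b-> n2, -b-> n3, -c-> n0
  n3 = 0 | deadlocked
  n4 = ((rec X. b.(X\{b}\{b,c} + (0 + X + c.X)) + (0\{b,c}\{b} + (0 + 0)\{c} + (0 + 0 + b.0 + a.(X + X)))) + (rec X. b.(X\{b}\{b,c} + (0 + X + c.X)) + (0\{b,c}\{b} + (0 + 0)\{c} + (0 + 0 + b.0 + a.(X + X)))))\{b}\{b,c} | -a-> n4
Trace ⟨c⟩ through P, begin at {m0}:
  [1] c ⇒ {m3}
  — P admits the full trace.
Trace ⟨c⟩ through Q, begin at {n0}:
  [1] c ⇒ ∅ (Q stuck)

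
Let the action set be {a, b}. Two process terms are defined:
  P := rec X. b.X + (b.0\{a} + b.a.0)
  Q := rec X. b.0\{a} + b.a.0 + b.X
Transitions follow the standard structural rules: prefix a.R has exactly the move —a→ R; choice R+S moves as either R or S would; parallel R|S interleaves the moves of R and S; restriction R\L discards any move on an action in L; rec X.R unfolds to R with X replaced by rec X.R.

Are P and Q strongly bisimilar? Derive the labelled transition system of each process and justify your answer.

YES

LTS(P): 4 reachable states
  m0 = rec X. b.X + (b.0\{a} + b.a.0) has moves -b-> m0, -b-> m1, -b-> m2
  m1 = 0\{a} has moves ∅
  m2 = a.0 has moves -a-> m3
  m3 = 0 has moves ∅
LTS(Q): 4 reachable states
  n0 = rec X. b.0\{a} + b.a.0 + b.X has moves -b-> n0, -b-> n1, -b-> n2
  n1 = 0\{a} has moves ∅
  n2 = a.0 has moves -a-> n3
  n3 = 0 has moves ∅
Bisimilarity quotient blocks:
  B0 = {m0, n0}
  B1 = {m1, m3, n1, n3}
  B2 = {m2, n2}
m0 ∈ B0, n0 ∈ B0 → same block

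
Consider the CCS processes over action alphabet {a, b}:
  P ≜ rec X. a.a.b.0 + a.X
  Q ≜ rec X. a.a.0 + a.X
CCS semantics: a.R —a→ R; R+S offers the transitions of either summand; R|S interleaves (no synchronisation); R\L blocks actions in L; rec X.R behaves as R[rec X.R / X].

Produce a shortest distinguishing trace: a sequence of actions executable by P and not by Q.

aab

P's transition system — 4 states:
  u0 = rec X. a.a.b.0 + a.X :: -a-> u0, -a-> u1
  u1 = a.b.0 :: -a-> u2
  u2 = b.0 :: -b-> u3
  u3 = 0 :: stopped
Q's transition system — 3 states:
  v0 = rec X. a.a.0 + a.X :: -a-> v0, -a-> v1
  v1 = a.0 :: -a-> v2
  v2 = 0 :: stopped
Trace ⟨aab⟩ through P, begin at {u0}:
  after a @ step 1: {u0, u1}
  after a @ step 2: {u0, u1, u2}
  after b @ step 3: {u3}
  — P admits the full trace.
Trace ⟨aab⟩ through Q, begin at {v0}:
  after a @ step 1: {v0, v1}
  after a @ step 2: {v0, v1, v2}
  after b @ step 3: ∅  — Q cannot continue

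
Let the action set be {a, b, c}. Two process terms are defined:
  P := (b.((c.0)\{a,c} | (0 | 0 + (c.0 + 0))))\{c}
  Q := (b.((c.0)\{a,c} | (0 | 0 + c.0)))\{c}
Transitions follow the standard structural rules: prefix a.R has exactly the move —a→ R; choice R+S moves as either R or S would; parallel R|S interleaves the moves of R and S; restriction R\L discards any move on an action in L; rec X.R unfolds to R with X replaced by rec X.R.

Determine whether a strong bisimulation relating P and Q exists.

Reachable graph of P (2 states):
  u0 = (b.((c.0)\{a,c} | (0 | 0 + (c.0 + 0))))\{c} → —b→ u1
  u1 = ((c.0)\{a,c} | (0 | 0 + (c.0 + 0)))\{c} → ∅
Reachable graph of Q (2 states):
  v0 = (b.((c.0)\{a,c} | (0 | 0 + c.0)))\{c} → —b→ v1
  v1 = ((c.0)\{a,c} | (0 | 0 + c.0))\{c} → ∅
Partition-refinement fixed point:
  B0 = {u0, v0}
  B1 = {u1, v1}
u0 ∈ B0, v0 ∈ B0 → same block

bisimilar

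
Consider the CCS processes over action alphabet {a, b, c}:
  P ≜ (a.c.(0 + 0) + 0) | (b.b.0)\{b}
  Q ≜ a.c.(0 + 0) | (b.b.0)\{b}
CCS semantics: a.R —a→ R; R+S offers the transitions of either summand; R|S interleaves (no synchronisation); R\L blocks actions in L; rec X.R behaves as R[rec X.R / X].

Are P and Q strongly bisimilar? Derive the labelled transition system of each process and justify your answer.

P ~ Q

LTS(P): 3 reachable states
  m0 = (a.c.(0 + 0) + 0) | (b.b.0)\{b} ⊢ ··a··> m1
  m1 = c.(0 + 0) | (b.b.0)\{b} ⊢ ··c··> m2
  m2 = (0 + 0) | (b.b.0)\{b} ⊢ deadlocked
LTS(Q): 3 reachable states
  n0 = a.c.(0 + 0) | (b.b.0)\{b} ⊢ ··a··> n1
  n1 = c.(0 + 0) | (b.b.0)\{b} ⊢ ··c··> n2
  n2 = (0 + 0) | (b.b.0)\{b} ⊢ deadlocked
Bisimilarity quotient blocks:
  B0 = {m0, n0}
  B1 = {m1, n1}
  B2 = {m2, n2}
m0 ∈ B0, n0 ∈ B0 → same block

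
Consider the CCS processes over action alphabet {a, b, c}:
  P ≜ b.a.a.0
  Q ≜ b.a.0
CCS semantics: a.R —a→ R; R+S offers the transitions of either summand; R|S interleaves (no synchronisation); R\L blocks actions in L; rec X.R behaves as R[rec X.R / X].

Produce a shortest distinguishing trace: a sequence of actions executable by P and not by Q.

LTS(P): 4 reachable states
  m0 = b.a.a.0 | ··b··> m1
  m1 = a.a.0 | ··a··> m2
  m2 = a.0 | ··a··> m3
  m3 = 0 | ·
LTS(Q): 3 reachable states
  n0 = b.a.0 | ··b··> n1
  n1 = a.0 | ··a··> n2
  n2 = 0 | ·
Executing baa from P (initial set {m0}):
  [1] b ⇒ {m1}
  [2] a ⇒ {m2}
  [3] a ⇒ {m3}
  ✓ P
Executing baa from Q (initial set {n0}):
  [1] b ⇒ {n1}
  [2] a ⇒ {n2}
  [3] a ⇒ no successor for Q

baa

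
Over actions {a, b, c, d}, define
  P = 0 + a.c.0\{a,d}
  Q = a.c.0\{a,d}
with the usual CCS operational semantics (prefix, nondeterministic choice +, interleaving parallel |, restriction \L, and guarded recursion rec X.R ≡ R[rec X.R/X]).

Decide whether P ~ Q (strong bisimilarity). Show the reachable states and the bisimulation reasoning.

LTS(P): 3 reachable states
  m0 = 0 + a.c.0\{a,d} → -a-> m1
  m1 = c.0\{a,d} → -c-> m2
  m2 = 0\{a,d} → (no moves)
LTS(Q): 3 reachable states
  n0 = a.c.0\{a,d} → -a-> n1
  n1 = c.0\{a,d} → -c-> n2
  n2 = 0\{a,d} → (no moves)
Coarsest stable partition (strong bisimilarity classes):
  B0 = {m0, n0}
  B1 = {m1, n1}
  B2 = {m2, n2}
m0 ∈ B0, n0 ∈ B0 → same block

bisimilar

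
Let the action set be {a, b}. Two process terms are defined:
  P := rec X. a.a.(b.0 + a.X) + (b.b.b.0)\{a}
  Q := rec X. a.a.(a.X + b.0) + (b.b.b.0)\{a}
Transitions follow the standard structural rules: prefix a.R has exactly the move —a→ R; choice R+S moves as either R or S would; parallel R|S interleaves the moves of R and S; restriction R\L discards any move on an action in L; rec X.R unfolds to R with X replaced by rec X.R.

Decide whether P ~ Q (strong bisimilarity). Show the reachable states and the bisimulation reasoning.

LTS(P): 7 reachable states
  m0 = rec X. a.a.(b.0 + a.X) + (b.b.b.0)\{a} → -a-> m1, -b-> m2
  m1 = a.(b.0 + a.(rec X. a.a.(b.0 + a.X) + (b.b.b.0)\{a})) → -a-> m3
  m2 = (b.b.0)\{a} → -b-> m4
  m3 = b.0 + a.(rec X. a.a.(b.0 + a.X) + (b.b.b.0)\{a}) → -a-> m0, -b-> m5
  m4 = (b.0)\{a} → -b-> m6
  m5 = 0 → deadlocked
  m6 = 0\{a} → deadlocked
LTS(Q): 7 reachable states
  n0 = rec X. a.a.(a.X + b.0) + (b.b.b.0)\{a} → -a-> n1, -b-> n2
  n1 = a.(a.(rec X. a.a.(a.X + b.0) + (b.b.b.0)\{a}) + b.0) → -a-> n3
  n2 = (b.b.0)\{a} → -b-> n4
  n3 = a.(rec X. a.a.(a.X + b.0) + (b.b.b.0)\{a}) + b.0 → -a-> n0, -b-> n5
  n4 = (b.0)\{a} → -b-> n6
  n5 = 0 → deadlocked
  n6 = 0\{a} → deadlocked
Bisimilarity quotient blocks:
  B0 = {m0, n0}
  B1 = {m1, n1}
  B2 = {m3, n3}
  B3 = {m5, m6, n5, n6}
  B4 = {m2, n2}
  B5 = {m4, n4}
m0 ∈ B0, n0 ∈ B0 → same block

bisimilar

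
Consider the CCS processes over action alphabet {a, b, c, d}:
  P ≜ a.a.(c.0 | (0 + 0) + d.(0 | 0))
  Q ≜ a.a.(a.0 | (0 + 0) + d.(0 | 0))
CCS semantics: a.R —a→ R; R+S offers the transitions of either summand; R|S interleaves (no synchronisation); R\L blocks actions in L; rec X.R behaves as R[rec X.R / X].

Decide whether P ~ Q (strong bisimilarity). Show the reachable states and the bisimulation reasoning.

P's transition system — 5 states:
  u0 = a.a.(c.0 | (0 + 0) + d.(0 | 0)) :: —a→ u1
  u1 = a.(c.0 | (0 + 0) + d.(0 | 0)) :: —a→ u2
  u2 = c.0 | (0 + 0) + d.(0 | 0) :: —c→ u3, —d→ u4
  u3 = 0 | (0 + 0) :: (no moves)
  u4 = 0 | 0 :: (no moves)
Q's transition system — 5 states:
  v0 = a.a.(a.0 | (0 + 0) + d.(0 | 0)) :: —a→ v1
  v1 = a.(a.0 | (0 + 0) + d.(0 | 0)) :: —a→ v2
  v2 = a.0 | (0 + 0) + d.(0 | 0) :: —a→ v3, —d→ v4
  v3 = 0 | (0 + 0) :: (no moves)
  v4 = 0 | 0 :: (no moves)
Coarsest stable partition (strong bisimilarity classes):
  B0 = {u0}
  B1 = {u1}
  B2 = {u2}
  B3 = {u3, u4, v3, v4}
  B4 = {v0}
  B5 = {v1}
  B6 = {v2}
u0 ∈ B0, v0 ∈ B4 → different blocks

P ≁ Q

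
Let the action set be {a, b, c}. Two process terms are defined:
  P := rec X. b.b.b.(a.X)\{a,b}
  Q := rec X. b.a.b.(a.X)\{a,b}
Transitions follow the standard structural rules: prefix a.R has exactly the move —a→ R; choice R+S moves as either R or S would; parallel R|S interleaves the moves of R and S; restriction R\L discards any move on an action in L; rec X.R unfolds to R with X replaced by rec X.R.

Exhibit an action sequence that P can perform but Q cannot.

bb

LTS(P): 4 reachable states
  m0 = rec X. b.b.b.(a.X)\{a,b} → --b--▸ m1
  m1 = b.b.(a.(rec X. b.b.b.(a.X)\{a,b}))\{a,b} → --b--▸ m2
  m2 = b.(a.(rec X. b.b.b.(a.X)\{a,b}))\{a,b} → --b--▸ m3
  m3 = (a.(rec X. b.b.b.(a.X)\{a,b}))\{a,b} → deadlocked
LTS(Q): 4 reachable states
  n0 = rec X. b.a.b.(a.X)\{a,b} → --b--▸ n1
  n1 = a.b.(a.(rec X. b.a.b.(a.X)\{a,b}))\{a,b} → --a--▸ n2
  n2 = b.(a.(rec X. b.a.b.(a.X)\{a,b}))\{a,b} → --b--▸ n3
  n3 = (a.(rec X. b.a.b.(a.X)\{a,b}))\{a,b} → deadlocked
Executing bb from P (initial set {m0}):
  [1] b ⇒ {m1}
  [2] b ⇒ {m2}
  — P admits the full trace.
Executing bb from Q (initial set {n0}):
  [1] b ⇒ {n1}
  [2] b ⇒ ∅ (Q stuck)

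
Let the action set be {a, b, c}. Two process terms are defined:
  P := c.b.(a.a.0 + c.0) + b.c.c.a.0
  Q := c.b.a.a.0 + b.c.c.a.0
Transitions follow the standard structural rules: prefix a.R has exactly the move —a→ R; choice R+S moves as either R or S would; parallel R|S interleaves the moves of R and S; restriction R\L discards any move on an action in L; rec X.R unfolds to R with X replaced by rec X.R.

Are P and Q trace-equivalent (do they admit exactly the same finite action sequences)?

LTS(P): 7 reachable states
  p0 = c.b.(a.a.0 + c.0) + b.c.c.a.0 :: =b=> p1, =c=> p2
  p1 = c.c.a.0 :: =c=> p3
  p2 = b.(a.a.0 + c.0) :: =b=> p4
  p3 = c.a.0 :: =c=> p5
  p4 = a.a.0 + c.0 :: =a=> p5, =c=> p6
  p5 = a.0 :: =a=> p6
  p6 = 0 :: ·
LTS(Q): 7 reachable states
  q0 = c.b.a.a.0 + b.c.c.a.0 :: =b=> q1, =c=> q2
  q1 = c.c.a.0 :: =c=> q3
  q2 = b.a.a.0 :: =b=> q4
  q3 = c.a.0 :: =c=> q5
  q4 = a.a.0 :: =a=> q5
  q5 = a.0 :: =a=> q6
  q6 = 0 :: ·
Trace ⟨cbc⟩ through P, begin at {p0}:
  step 1 (c): {p2}
  step 2 (b): {p4}
  step 3 (c): {p6}
  ✓ P
Trace ⟨cbc⟩ through Q, begin at {q0}:
  step 1 (c): {q2}
  step 2 (b): {q4}
  step 3 (c): no successor for Q

trace-distinct — witness ⟨cbc⟩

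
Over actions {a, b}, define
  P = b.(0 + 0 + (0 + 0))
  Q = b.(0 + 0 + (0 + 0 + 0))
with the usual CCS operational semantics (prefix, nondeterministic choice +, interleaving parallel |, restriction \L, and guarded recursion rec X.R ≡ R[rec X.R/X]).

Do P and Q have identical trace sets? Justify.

LTS(P): 2 reachable states
  u0 = b.(0 + 0 + (0 + 0)) | --b--▸ u1
  u1 = 0 + 0 + (0 + 0) | (no moves)
LTS(Q): 2 reachable states
  v0 = b.(0 + 0 + (0 + 0 + 0)) | --b--▸ v1
  v1 = 0 + 0 + (0 + 0 + 0) | (no moves)
Coarsest stable partition (strong bisimilarity classes):
  B0 = {u0, v0}
  B1 = {u1, v1}
u0 ∈ B0, v0 ∈ B0 → same block
Bisimilar ⇒ trace-equivalent.

YES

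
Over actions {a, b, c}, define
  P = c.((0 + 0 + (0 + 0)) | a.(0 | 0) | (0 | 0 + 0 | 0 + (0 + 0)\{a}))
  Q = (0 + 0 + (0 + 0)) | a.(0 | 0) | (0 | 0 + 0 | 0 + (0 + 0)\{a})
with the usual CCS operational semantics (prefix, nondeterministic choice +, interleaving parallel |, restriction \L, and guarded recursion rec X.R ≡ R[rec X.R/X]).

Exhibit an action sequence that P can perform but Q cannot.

c

Reachable graph of P (3 states):
  p0 = c.((0 + 0 + (0 + 0)) | a.(0 | 0) | (0 | 0 + 0 | 0 + (0 + 0)\{a})) :: --c--▸ p1
  p1 = (0 + 0 + (0 + 0)) | a.(0 | 0) | (0 | 0 + 0 | 0 + (0 + 0)\{a}) :: --a--▸ p2
  p2 = (0 + 0 + (0 + 0)) | (0 | 0) | (0 | 0 + 0 | 0 + (0 + 0)\{a}) :: deadlocked
Reachable graph of Q (2 states):
  q0 = (0 + 0 + (0 + 0)) | a.(0 | 0) | (0 | 0 + 0 | 0 + (0 + 0)\{a}) :: --a--▸ q1
  q1 = (0 + 0 + (0 + 0)) | (0 | 0) | (0 | 0 + 0 | 0 + (0 + 0)\{a}) :: deadlocked
Trace ⟨c⟩ through P, begin at {p0}:
  after c @ step 1: {p1}
  ✓ P
Trace ⟨c⟩ through Q, begin at {q0}:
  after c @ step 1: no successor for Q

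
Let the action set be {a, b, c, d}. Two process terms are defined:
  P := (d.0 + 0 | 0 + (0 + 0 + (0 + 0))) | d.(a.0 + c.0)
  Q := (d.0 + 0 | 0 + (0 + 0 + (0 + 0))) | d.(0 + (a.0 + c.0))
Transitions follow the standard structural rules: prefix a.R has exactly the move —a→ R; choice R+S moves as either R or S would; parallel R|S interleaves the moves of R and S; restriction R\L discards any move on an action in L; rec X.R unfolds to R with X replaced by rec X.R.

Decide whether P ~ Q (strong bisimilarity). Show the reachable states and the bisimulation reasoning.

P ~ Q

P's transition system — 6 states:
  u0 = (d.0 + 0 | 0 + (0 + 0 + (0 + 0))) | d.(a.0 + c.0) has moves —d→ u1, —d→ u2
  u1 = (d.0 + 0 | 0 + (0 + 0 + (0 + 0))) | (a.0 + c.0) has moves —a→ u3, —c→ u3, —d→ u4
  u2 = 0 | d.(a.0 + c.0) has moves —d→ u4
  u3 = (d.0 + 0 | 0 + (0 + 0 + (0 + 0))) | 0 has moves —d→ u5
  u4 = 0 | (a.0 + c.0) has moves —a→ u5, —c→ u5
  u5 = 0 | 0 has moves ·
Q's transition system — 6 states:
  v0 = (d.0 + 0 | 0 + (0 + 0 + (0 + 0))) | d.(0 + (a.0 + c.0)) has moves —d→ v1, —d→ v2
  v1 = (d.0 + 0 | 0 + (0 + 0 + (0 + 0))) | (0 + (a.0 + c.0)) has moves —a→ v3, —c→ v3, —d→ v4
  v2 = 0 | d.(0 + (a.0 + c.0)) has moves —d→ v4
  v3 = (d.0 + 0 | 0 + (0 + 0 + (0 + 0))) | 0 has moves —d→ v5
  v4 = 0 | (0 + (a.0 + c.0)) has moves —a→ v5, —c→ v5
  v5 = 0 | 0 has moves ·
Bisimilarity quotient blocks:
  B0 = {u0, v0}
  B1 = {u2, v2}
  B2 = {u4, v4}
  B3 = {u5, v5}
  B4 = {u1, v1}
  B5 = {u3, v3}
u0 ∈ B0, v0 ∈ B0 → same block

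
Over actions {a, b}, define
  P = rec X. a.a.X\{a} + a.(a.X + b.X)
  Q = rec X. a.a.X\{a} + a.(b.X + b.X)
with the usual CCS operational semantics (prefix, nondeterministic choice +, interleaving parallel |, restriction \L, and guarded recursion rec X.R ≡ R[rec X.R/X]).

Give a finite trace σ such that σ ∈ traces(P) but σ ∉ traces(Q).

Reachable graph of P (4 states):
  u0 = rec X. a.a.X\{a} + a.(a.X + b.X) :: =a=> u1, =a=> u2
  u1 = a.(rec X. a.a.X\{a} + a.(a.X + b.X)) + b.(rec X. a.a.X\{a} + a.(a.X + b.X)) :: =a=> u0, =b=> u0
  u2 = a.(rec X. a.a.X\{a} + a.(a.X + b.X))\{a} :: =a=> u3
  u3 = (rec X. a.a.X\{a} + a.(a.X + b.X))\{a} :: ∅
Reachable graph of Q (4 states):
  v0 = rec X. a.a.X\{a} + a.(b.X + b.X) :: =a=> v1, =a=> v2
  v1 = a.(rec X. a.a.X\{a} + a.(b.X + b.X))\{a} :: =a=> v3
  v2 = b.(rec X. a.a.X\{a} + a.(b.X + b.X)) + b.(rec X. a.a.X\{a} + a.(b.X + b.X)) :: =b=> v0
  v3 = (rec X. a.a.X\{a} + a.(b.X + b.X))\{a} :: ∅
Run σ = ⟨aaa⟩ on P: start {u0}
  [1] a ⇒ {u1, u2}
  [2] a ⇒ {u0, u3}
  [3] a ⇒ {u1, u2}
  ✓ P
Run σ = ⟨aaa⟩ on Q: start {v0}
  [1] a ⇒ {v1, v2}
  [2] a ⇒ {v3}
  [3] a ⇒ no successor for Q

aaa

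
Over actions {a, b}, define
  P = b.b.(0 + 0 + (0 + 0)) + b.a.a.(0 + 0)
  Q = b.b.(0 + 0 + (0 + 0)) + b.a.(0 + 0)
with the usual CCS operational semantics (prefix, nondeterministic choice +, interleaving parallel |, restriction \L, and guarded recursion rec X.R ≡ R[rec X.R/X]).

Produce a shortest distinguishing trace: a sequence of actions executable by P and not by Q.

P's transition system — 6 states:
  p0 = b.b.(0 + 0 + (0 + 0)) + b.a.a.(0 + 0) :: -b-> p1, -b-> p2
  p1 = a.a.(0 + 0) :: -a-> p3
  p2 = b.(0 + 0 + (0 + 0)) :: -b-> p4
  p3 = a.(0 + 0) :: -a-> p5
  p4 = 0 + 0 + (0 + 0) :: stopped
  p5 = 0 + 0 :: stopped
Q's transition system — 5 states:
  q0 = b.b.(0 + 0 + (0 + 0)) + b.a.(0 + 0) :: -b-> q1, -b-> q2
  q1 = a.(0 + 0) :: -a-> q3
  q2 = b.(0 + 0 + (0 + 0)) :: -b-> q4
  q3 = 0 + 0 :: stopped
  q4 = 0 + 0 + (0 + 0) :: stopped
Trace ⟨baa⟩ through P, begin at {p0}:
  after b @ step 1: {p1, p2}
  after a @ step 2: {p3}
  after a @ step 3: {p5}
  P completes σ.
Trace ⟨baa⟩ through Q, begin at {q0}:
  after b @ step 1: {q1, q2}
  after a @ step 2: {q3}
  after a @ step 3: ∅  — Q cannot continue

baa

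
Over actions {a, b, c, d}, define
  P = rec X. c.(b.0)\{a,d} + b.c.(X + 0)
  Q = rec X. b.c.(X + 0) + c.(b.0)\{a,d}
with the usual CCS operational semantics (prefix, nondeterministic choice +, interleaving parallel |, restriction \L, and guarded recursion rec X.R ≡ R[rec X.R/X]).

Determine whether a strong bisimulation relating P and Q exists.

P ~ Q

Reachable graph of P (5 states):
  u0 = rec X. c.(b.0)\{a,d} + b.c.(X + 0) :: ··b··> u1, ··c··> u2
  u1 = c.((rec X. c.(b.0)\{a,d} + b.c.(X + 0)) + 0) :: ··c··> u3
  u2 = (b.0)\{a,d} :: ··b··> u4
  u3 = (rec X. c.(b.0)\{a,d} + b.c.(X + 0)) + 0 :: ··b··> u1, ··c··> u2
  u4 = 0\{a,d} :: deadlocked
Reachable graph of Q (5 states):
  v0 = rec X. b.c.(X + 0) + c.(b.0)\{a,d} :: ··b··> v1, ··c··> v2
  v1 = c.((rec X. b.c.(X + 0) + c.(b.0)\{a,d}) + 0) :: ··c··> v3
  v2 = (b.0)\{a,d} :: ··b··> v4
  v3 = (rec X. b.c.(X + 0) + c.(b.0)\{a,d}) + 0 :: ··b··> v1, ··c··> v2
  v4 = 0\{a,d} :: deadlocked
Coarsest stable partition (strong bisimilarity classes):
  B0 = {u0, u3, v0, v3}
  B1 = {u2, v2}
  B2 = {u4, v4}
  B3 = {u1, v1}
u0 ∈ B0, v0 ∈ B0 → same block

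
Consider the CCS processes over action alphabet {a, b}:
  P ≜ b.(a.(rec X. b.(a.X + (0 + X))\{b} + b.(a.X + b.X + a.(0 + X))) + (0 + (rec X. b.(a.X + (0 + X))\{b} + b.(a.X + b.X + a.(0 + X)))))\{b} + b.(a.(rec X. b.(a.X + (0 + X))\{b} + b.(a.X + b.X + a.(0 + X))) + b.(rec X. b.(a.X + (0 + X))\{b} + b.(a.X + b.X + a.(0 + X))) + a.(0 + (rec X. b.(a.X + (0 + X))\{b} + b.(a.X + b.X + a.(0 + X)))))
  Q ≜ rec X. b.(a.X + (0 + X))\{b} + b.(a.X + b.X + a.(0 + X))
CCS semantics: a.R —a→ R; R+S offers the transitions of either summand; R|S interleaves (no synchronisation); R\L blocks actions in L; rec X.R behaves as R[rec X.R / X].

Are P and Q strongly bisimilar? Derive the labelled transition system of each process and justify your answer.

P's transition system — 6 states:
  u0 = b.(a.(rec X. b.(a.X + (0 + X))\{b} + b.(a.X + b.X + a.(0 + X))) + (0 + (rec X. b.(a.X + (0 + X))\{b} + b.(a.X + b.X + a.(0 + X)))))\{b} + b.(a.(rec X. b.(a.X + (0 + X))\{b} + b.(a.X + b.X + a.(0 + X))) + b.(rec X. b.(a.X + (0 + X))\{b} + b.(a.X + b.X + a.(0 + X))) + a.(0 + (rec X. b.(a.X + (0 + X))\{b} + b.(a.X + b.X + a.(0 + X))))) has moves ··b··> u1, ··b··> u2
  u1 = (a.(rec X. b.(a.X + (0 + X))\{b} + b.(a.X + b.X + a.(0 + X))) + (0 + (rec X. b.(a.X + (0 + X))\{b} + b.(a.X + b.X + a.(0 + X)))))\{b} has moves ··a··> u3
  u2 = a.(rec X. b.(a.X + (0 + X))\{b} + b.(a.X + b.X + a.(0 + X))) + b.(rec X. b.(a.X + (0 + X))\{b} + b.(a.X + b.X + a.(0 + X))) + a.(0 + (rec X. b.(a.X + (0 + X))\{b} + b.(a.X + b.X + a.(0 + X)))) has moves ··a··> u4, ··a··> u5, ··b··> u5
  u3 = (rec X. b.(a.X + (0 + X))\{b} + b.(a.X + b.X + a.(0 + X)))\{b} has moves stopped
  u4 = 0 + (rec X. b.(a.X + (0 + X))\{b} + b.(a.X + b.X + a.(0 + X))) has moves ··b··> u1, ··b··> u2
  u5 = rec X. b.(a.X + (0 + X))\{b} + b.(a.X + b.X + a.(0 + X)) has moves ··b··> u1, ··b··> u2
Q's transition system — 5 states:
  v0 = rec X. b.(a.X + (0 + X))\{b} + b.(a.X + b.X + a.(0 + X)) has moves ··b··> v1, ··b··> v2
  v1 = (a.(rec X. b.(a.X + (0 + X))\{b} + b.(a.X + b.X + a.(0 + X))) + (0 + (rec X. b.(a.X + (0 + X))\{b} + b.(a.X + b.X + a.(0 + X)))))\{b} has moves ··a··> v3
  v2 = a.(rec X. b.(a.X + (0 + X))\{b} + b.(a.X + b.X + a.(0 + X))) + b.(rec X. b.(a.X + (0 + X))\{b} + b.(a.X + b.X + a.(0 + X))) + a.(0 + (rec X. b.(a.X + (0 + X))\{b} + b.(a.X + b.X + a.(0 + X)))) has moves ··a··> v0, ··a··> v4, ··b··> v0
  v3 = (rec X. b.(a.X + (0 + X))\{b} + b.(a.X + b.X + a.(0 + X)))\{b} has moves stopped
  v4 = 0 + (rec X. b.(a.X + (0 + X))\{b} + b.(a.X + b.X + a.(0 + X))) has moves ··b··> v1, ··b··> v2
Bisimilarity quotient blocks:
  B0 = {u0, u4, u5, v0, v4}
  B1 = {u1, v1}
  B2 = {u3, v3}
  B3 = {u2, v2}
u0 ∈ B0, v0 ∈ B0 → same block

YES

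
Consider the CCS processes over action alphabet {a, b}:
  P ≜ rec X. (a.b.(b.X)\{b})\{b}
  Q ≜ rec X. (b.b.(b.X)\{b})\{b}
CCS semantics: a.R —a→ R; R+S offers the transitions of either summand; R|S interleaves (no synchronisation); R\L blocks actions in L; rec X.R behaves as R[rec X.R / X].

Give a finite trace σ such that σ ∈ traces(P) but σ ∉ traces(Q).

a

P's transition system — 2 states:
  u0 = rec X. (a.b.(b.X)\{b})\{b} → —a→ u1
  u1 = (b.(b.(rec X. (a.b.(b.X)\{b})\{b}))\{b})\{b} → ∅
Q's transition system — 1 states:
  v0 = rec X. (b.b.(b.X)\{b})\{b} → ∅
Run σ = ⟨a⟩ on P: start {u0}
  step 1 (a): {u1}
  — P admits the full trace.
Run σ = ⟨a⟩ on Q: start {v0}
  step 1 (a): ∅  — Q cannot continue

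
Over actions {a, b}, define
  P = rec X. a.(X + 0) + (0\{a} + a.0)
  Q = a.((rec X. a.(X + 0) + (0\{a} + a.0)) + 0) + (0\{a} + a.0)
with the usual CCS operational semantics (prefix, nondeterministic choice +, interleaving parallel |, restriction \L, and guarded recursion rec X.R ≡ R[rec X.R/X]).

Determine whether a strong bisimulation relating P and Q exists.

YES

P's transition system — 3 states:
  p0 = rec X. a.(X + 0) + (0\{a} + a.0) :: =a=> p1, =a=> p2
  p1 = (rec X. a.(X + 0) + (0\{a} + a.0)) + 0 :: =a=> p1, =a=> p2
  p2 = 0 :: ∅
Q's transition system — 3 states:
  q0 = a.((rec X. a.(X + 0) + (0\{a} + a.0)) + 0) + (0\{a} + a.0) :: =a=> q1, =a=> q2
  q1 = (rec X. a.(X + 0) + (0\{a} + a.0)) + 0 :: =a=> q1, =a=> q2
  q2 = 0 :: ∅
Bisimilarity quotient blocks:
  B0 = {p0, p1, q0, q1}
  B1 = {p2, q2}
p0 ∈ B0, q0 ∈ B0 → same block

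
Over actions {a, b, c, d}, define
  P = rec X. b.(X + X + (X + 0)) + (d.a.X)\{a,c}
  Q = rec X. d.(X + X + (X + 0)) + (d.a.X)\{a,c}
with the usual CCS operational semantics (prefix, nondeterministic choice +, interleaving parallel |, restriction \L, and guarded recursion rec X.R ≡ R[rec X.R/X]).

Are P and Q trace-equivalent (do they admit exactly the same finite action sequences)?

traces(P) ≠ traces(Q) — witness ⟨b⟩

Reachable graph of P (3 states):
  u0 = rec X. b.(X + X + (X + 0)) + (d.a.X)\{a,c} | ··b··> u1, ··d··> u2
  u1 = (rec X. b.(X + X + (X + 0)) + (d.a.X)\{a,c}) + (rec X. b.(X + X + (X + 0)) + (d.a.X)\{a,c}) + ((rec X. b.(X + X + (X + 0)) + (d.a.X)\{a,c}) + 0) | ··b··> u1, ··d··> u2
  u2 = (a.(rec X. b.(X + X + (X + 0)) + (d.a.X)\{a,c}))\{a,c} | ∅
Reachable graph of Q (3 states):
  v0 = rec X. d.(X + X + (X + 0)) + (d.a.X)\{a,c} | ··d··> v1, ··d··> v2
  v1 = (a.(rec X. d.(X + X + (X + 0)) + (d.a.X)\{a,c}))\{a,c} | ∅
  v2 = (rec X. d.(X + X + (X + 0)) + (d.a.X)\{a,c}) + (rec X. d.(X + X + (X + 0)) + (d.a.X)\{a,c}) + ((rec X. d.(X + X + (X + 0)) + (d.a.X)\{a,c}) + 0) | ··d··> v1, ··d··> v2
Executing b from P (initial set {u0}):
  after b @ step 1: {u1}
  — P admits the full trace.
Executing b from Q (initial set {v0}):
  after b @ step 1: ∅ (Q stuck)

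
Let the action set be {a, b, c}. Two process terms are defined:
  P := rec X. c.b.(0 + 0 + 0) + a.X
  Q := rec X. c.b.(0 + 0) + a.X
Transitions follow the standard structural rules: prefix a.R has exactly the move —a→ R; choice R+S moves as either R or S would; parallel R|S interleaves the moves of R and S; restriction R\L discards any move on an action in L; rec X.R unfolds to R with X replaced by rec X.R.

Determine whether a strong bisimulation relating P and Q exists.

YES

P's transition system — 3 states:
  u0 = rec X. c.b.(0 + 0 + 0) + a.X | —a→ u0, —c→ u1
  u1 = b.(0 + 0 + 0) | —b→ u2
  u2 = 0 + 0 + 0 | stopped
Q's transition system — 3 states:
  v0 = rec X. c.b.(0 + 0) + a.X | —a→ v0, —c→ v1
  v1 = b.(0 + 0) | —b→ v2
  v2 = 0 + 0 | stopped
Bisimilarity quotient blocks:
  B0 = {u0, v0}
  B1 = {u1, v1}
  B2 = {u2, v2}
u0 ∈ B0, v0 ∈ B0 → same block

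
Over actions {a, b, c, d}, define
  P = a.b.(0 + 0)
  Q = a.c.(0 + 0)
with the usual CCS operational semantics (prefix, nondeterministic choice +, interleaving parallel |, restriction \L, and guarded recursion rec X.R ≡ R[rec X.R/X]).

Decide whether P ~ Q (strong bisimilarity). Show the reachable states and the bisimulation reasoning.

Reachable graph of P (3 states):
  m0 = a.b.(0 + 0) | ··a··> m1
  m1 = b.(0 + 0) | ··b··> m2
  m2 = 0 + 0 | (no moves)
Reachable graph of Q (3 states):
  n0 = a.c.(0 + 0) | ··a··> n1
  n1 = c.(0 + 0) | ··c··> n2
  n2 = 0 + 0 | (no moves)
Coarsest stable partition (strong bisimilarity classes):
  B0 = {m0}
  B1 = {m1}
  B2 = {m2, n2}
  B3 = {n0}
  B4 = {n1}
m0 ∈ B0, n0 ∈ B3 → different blocks

NO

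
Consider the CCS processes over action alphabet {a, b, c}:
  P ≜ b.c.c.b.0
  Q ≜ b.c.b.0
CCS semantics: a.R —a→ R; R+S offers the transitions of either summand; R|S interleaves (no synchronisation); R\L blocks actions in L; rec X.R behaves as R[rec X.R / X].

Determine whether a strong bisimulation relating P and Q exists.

P's transition system — 5 states:
  s0 = b.c.c.b.0 :: =b=> s1
  s1 = c.c.b.0 :: =c=> s2
  s2 = c.b.0 :: =c=> s3
  s3 = b.0 :: =b=> s4
  s4 = 0 :: ∅
Q's transition system — 4 states:
  t0 = b.c.b.0 :: =b=> t1
  t1 = c.b.0 :: =c=> t2
  t2 = b.0 :: =b=> t3
  t3 = 0 :: ∅
Bisimilarity quotient blocks:
  B0 = {s0}
  B1 = {s1}
  B2 = {s2, t1}
  B3 = {s3, t2}
  B4 = {s4, t3}
  B5 = {t0}
s0 ∈ B0, t0 ∈ B5 → different blocks

NO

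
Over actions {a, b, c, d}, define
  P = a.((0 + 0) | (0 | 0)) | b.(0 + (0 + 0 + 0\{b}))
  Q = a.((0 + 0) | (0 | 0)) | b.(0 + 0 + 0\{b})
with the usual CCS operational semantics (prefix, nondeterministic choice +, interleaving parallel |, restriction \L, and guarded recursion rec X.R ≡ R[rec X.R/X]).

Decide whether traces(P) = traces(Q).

Reachable graph of P (4 states):
  p0 = a.((0 + 0) | (0 | 0)) | b.(0 + (0 + 0 + 0\{b})) | —a→ p1, —b→ p2
  p1 = (0 + 0) | (0 | 0) | b.(0 + (0 + 0 + 0\{b})) | —b→ p3
  p2 = a.((0 + 0) | (0 | 0)) | (0 + (0 + 0 + 0\{b})) | —a→ p3
  p3 = (0 + 0) | (0 | 0) | (0 + (0 + 0 + 0\{b})) | ∅
Reachable graph of Q (4 states):
  q0 = a.((0 + 0) | (0 | 0)) | b.(0 + 0 + 0\{b}) | —a→ q1, —b→ q2
  q1 = (0 + 0) | (0 | 0) | b.(0 + 0 + 0\{b}) | —b→ q3
  q2 = a.((0 + 0) | (0 | 0)) | (0 + 0 + 0\{b}) | —a→ q3
  q3 = (0 + 0) | (0 | 0) | (0 + 0 + 0\{b}) | ∅
Bisimilarity quotient blocks:
  B0 = {p0, q0}
  B1 = {p1, q1}
  B2 = {p3, q3}
  B3 = {p2, q2}
p0 ∈ B0, q0 ∈ B0 → same block
Bisimilar ⇒ trace-equivalent.

trace-equivalent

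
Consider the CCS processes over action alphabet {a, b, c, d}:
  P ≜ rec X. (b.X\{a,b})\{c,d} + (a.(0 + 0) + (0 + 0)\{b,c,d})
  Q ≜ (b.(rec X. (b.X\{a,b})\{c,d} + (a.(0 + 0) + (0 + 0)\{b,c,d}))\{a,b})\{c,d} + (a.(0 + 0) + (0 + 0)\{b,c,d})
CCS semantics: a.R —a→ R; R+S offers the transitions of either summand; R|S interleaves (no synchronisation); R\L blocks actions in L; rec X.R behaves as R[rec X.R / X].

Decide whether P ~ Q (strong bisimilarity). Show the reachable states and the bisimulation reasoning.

YES

Reachable graph of P (3 states):
  p0 = rec X. (b.X\{a,b})\{c,d} + (a.(0 + 0) + (0 + 0)\{b,c,d}) ⊢ --a--▸ p1, --b--▸ p2
  p1 = 0 + 0 ⊢ deadlocked
  p2 = (rec X. (b.X\{a,b})\{c,d} + (a.(0 + 0) + (0 + 0)\{b,c,d}))\{a,b}\{c,d} ⊢ deadlocked
Reachable graph of Q (3 states):
  q0 = (b.(rec X. (b.X\{a,b})\{c,d} + (a.(0 + 0) + (0 + 0)\{b,c,d}))\{a,b})\{c,d} + (a.(0 + 0) + (0 + 0)\{b,c,d}) ⊢ --a--▸ q1, --b--▸ q2
  q1 = 0 + 0 ⊢ deadlocked
  q2 = (rec X. (b.X\{a,b})\{c,d} + (a.(0 + 0) + (0 + 0)\{b,c,d}))\{a,b}\{c,d} ⊢ deadlocked
Bisimilarity quotient blocks:
  B0 = {p0, q0}
  B1 = {p1, p2, q1, q2}
p0 ∈ B0, q0 ∈ B0 → same block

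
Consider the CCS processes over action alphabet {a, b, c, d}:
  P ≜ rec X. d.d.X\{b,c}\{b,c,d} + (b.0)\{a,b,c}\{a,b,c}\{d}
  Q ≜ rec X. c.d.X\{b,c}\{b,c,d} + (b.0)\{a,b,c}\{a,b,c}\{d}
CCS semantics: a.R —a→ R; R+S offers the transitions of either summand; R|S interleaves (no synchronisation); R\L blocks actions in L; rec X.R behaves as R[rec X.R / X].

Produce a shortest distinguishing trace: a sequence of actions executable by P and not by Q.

P's transition system — 3 states:
  u0 = rec X. d.d.X\{b,c}\{b,c,d} + (b.0)\{a,b,c}\{a,b,c}\{d} → =d=> u1
  u1 = d.(rec X. d.d.X\{b,c}\{b,c,d} + (b.0)\{a,b,c}\{a,b,c}\{d})\{b,c}\{b,c,d} → =d=> u2
  u2 = (rec X. d.d.X\{b,c}\{b,c,d} + (b.0)\{a,b,c}\{a,b,c}\{d})\{b,c}\{b,c,d} → (no moves)
Q's transition system — 3 states:
  v0 = rec X. c.d.X\{b,c}\{b,c,d} + (b.0)\{a,b,c}\{a,b,c}\{d} → =c=> v1
  v1 = d.(rec X. c.d.X\{b,c}\{b,c,d} + (b.0)\{a,b,c}\{a,b,c}\{d})\{b,c}\{b,c,d} → =d=> v2
  v2 = (rec X. c.d.X\{b,c}\{b,c,d} + (b.0)\{a,b,c}\{a,b,c}\{d})\{b,c}\{b,c,d} → (no moves)
Run σ = ⟨d⟩ on P: start {u0}
  after d @ step 1: {u1}
  P completes σ.
Run σ = ⟨d⟩ on Q: start {v0}
  after d @ step 1: no successor for Q

d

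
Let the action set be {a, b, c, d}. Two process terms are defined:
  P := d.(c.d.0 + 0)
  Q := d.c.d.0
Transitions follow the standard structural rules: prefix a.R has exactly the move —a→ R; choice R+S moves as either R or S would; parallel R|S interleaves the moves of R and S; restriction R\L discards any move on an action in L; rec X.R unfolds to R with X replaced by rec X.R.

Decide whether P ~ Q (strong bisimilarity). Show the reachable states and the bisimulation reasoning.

bisimilar

LTS(P): 4 reachable states
  u0 = d.(c.d.0 + 0) → =d=> u1
  u1 = c.d.0 + 0 → =c=> u2
  u2 = d.0 → =d=> u3
  u3 = 0 → ∅
LTS(Q): 4 reachable states
  v0 = d.c.d.0 → =d=> v1
  v1 = c.d.0 → =c=> v2
  v2 = d.0 → =d=> v3
  v3 = 0 → ∅
Coarsest stable partition (strong bisimilarity classes):
  B0 = {u0, v0}
  B1 = {u1, v1}
  B2 = {u2, v2}
  B3 = {u3, v3}
u0 ∈ B0, v0 ∈ B0 → same block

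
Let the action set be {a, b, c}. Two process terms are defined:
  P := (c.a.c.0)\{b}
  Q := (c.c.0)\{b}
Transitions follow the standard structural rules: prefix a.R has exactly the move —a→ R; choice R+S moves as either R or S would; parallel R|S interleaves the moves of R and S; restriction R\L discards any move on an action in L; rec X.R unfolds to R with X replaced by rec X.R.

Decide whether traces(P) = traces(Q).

NO — witness ⟨ca⟩

P's transition system — 4 states:
  p0 = (c.a.c.0)\{b} | =c=> p1
  p1 = (a.c.0)\{b} | =a=> p2
  p2 = (c.0)\{b} | =c=> p3
  p3 = 0\{b} | (no moves)
Q's transition system — 3 states:
  q0 = (c.c.0)\{b} | =c=> q1
  q1 = (c.0)\{b} | =c=> q2
  q2 = 0\{b} | (no moves)
Run σ = ⟨ca⟩ on P: start {p0}
  after c @ step 1: {p1}
  after a @ step 2: {p2}
  — P admits the full trace.
Run σ = ⟨ca⟩ on Q: start {q0}
  after c @ step 1: {q1}
  after a @ step 2: no successor for Q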